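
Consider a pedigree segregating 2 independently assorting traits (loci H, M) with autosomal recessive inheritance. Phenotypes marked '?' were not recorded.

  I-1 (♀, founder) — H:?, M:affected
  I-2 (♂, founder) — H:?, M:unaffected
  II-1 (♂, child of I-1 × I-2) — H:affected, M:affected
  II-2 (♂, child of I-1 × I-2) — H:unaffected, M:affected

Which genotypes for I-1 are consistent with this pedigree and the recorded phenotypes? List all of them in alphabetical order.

I-1 ∈ {Hh mm, hh mm}

H/I-1 ? ·: Hh|hh
H/I-2 ? ·: Hh|hh
H/II-1 aff I-1×I-2: hh
H/II-2 un I-1×I-2: HH|Hh
⇒ H over [I-1,I-2,II-1,II-2]: 4 consistent
M/I-1 aff ·: mm
M/I-2 un ·: Mm
M/II-1 aff I-1×I-2: mm
M/II-2 aff I-1×I-2: mm
⇒ M over [I-1,I-2,II-1,II-2]: 1 consistent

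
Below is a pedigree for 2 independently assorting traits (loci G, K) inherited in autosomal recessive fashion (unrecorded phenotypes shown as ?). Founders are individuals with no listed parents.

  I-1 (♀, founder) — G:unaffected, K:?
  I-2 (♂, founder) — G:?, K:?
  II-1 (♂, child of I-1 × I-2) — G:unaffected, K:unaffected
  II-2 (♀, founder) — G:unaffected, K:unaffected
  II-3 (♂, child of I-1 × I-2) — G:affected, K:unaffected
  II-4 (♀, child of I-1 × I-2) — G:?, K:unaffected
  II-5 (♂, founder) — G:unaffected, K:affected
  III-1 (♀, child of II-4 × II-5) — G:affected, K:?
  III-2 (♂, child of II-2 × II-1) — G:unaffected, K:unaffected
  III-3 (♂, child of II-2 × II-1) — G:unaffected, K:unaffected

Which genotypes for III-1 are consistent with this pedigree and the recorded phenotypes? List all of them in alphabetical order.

III-1 ∈ {gg Kk, gg kk}

G/I-1 un ·: Gg
G/I-2 ? ·: Gg|gg
G/II-1 un I-1×I-2: GG|Gg
G/II-2 un ·: GG|Gg
G/II-3 aff I-1×I-2: gg
G/II-4 ? I-1×I-2: Gg|gg
G/II-5 un ·: Gg
G/III-1 aff II-4×II-5: gg
G/III-2 un II-2×II-1: GG|Gg
G/III-3 un II-2×II-1: GG|Gg
⇒ G over [I-1,I-2,II-1,II-2,II-3,II-4,II-5,III-1,III-2,III-3]: 42 consistent
K/I-1 ? ·: KK|Kk|kk
K/I-2 ? ·: KK|Kk|kk
K/II-1 un I-1×I-2: KK|Kk
K/II-2 un ·: KK|Kk
K/II-3 un I-1×I-2: KK|Kk
K/II-4 un I-1×I-2: KK|Kk
K/II-5 aff ·: kk
K/III-1 ? II-4×II-5: Kk|kk
K/III-2 un II-2×II-1: KK|Kk
K/III-3 un II-2×II-1: KK|Kk
⇒ K over [I-1,I-2,II-1,II-2,II-3,II-4,II-5,III-1,III-2,III-3]: 303 consistent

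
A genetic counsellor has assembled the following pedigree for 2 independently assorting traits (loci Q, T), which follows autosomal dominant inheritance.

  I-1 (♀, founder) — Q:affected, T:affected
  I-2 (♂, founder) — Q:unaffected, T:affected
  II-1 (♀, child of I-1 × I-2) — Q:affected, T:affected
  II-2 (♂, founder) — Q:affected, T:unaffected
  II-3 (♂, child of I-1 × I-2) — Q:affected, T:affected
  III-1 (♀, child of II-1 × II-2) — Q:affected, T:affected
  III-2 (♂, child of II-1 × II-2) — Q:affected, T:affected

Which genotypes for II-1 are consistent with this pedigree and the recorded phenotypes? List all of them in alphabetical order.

Q/I-1 aff ·: Qq|QQ
Q/I-2 un ·: qq
Q/II-1 aff I-1×I-2: Qq
Q/II-2 aff ·: Qq|QQ
Q/II-3 aff I-1×I-2: Qq
Q/III-1 aff II-1×II-2: Qq|QQ
Q/III-2 aff II-1×II-2: Qq|QQ
⇒ Q over [I-1,I-2,II-1,II-2,II-3,III-1,III-2]: 16 consistent
T/I-1 aff ·: Tt|TT
T/I-2 aff ·: Tt|TT
T/II-1 aff I-1×I-2: Tt|TT
T/II-2 un ·: tt
T/II-3 aff I-1×I-2: Tt|TT
T/III-1 aff II-1×II-2: Tt
T/III-2 aff II-1×II-2: Tt
⇒ T over [I-1,I-2,II-1,II-2,II-3,III-1,III-2]: 13 consistent

II-1 ∈ {Qq TT, Qq Tt}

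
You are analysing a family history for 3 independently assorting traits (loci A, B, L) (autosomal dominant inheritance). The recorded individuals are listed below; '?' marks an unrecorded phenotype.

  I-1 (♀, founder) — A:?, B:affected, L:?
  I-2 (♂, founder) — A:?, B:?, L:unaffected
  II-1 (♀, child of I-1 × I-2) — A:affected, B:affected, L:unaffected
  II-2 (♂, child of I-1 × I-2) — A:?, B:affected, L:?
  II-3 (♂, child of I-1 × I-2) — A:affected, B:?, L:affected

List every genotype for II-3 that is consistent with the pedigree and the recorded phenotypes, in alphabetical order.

A/I-1 ? ·: aa|Aa|AA
A/I-2 ? ·: aa|Aa|AA
A/II-1 aff I-1×I-2: Aa|AA
A/II-2 ? I-1×I-2: aa|Aa|AA
A/II-3 aff I-1×I-2: Aa|AA
⇒ A over [I-1,I-2,II-1,II-2,II-3]: 35 consistent
B/I-1 aff ·: Bb|BB
B/I-2 ? ·: bb|Bb|BB
B/II-1 aff I-1×I-2: Bb|BB
B/II-2 aff I-1×I-2: Bb|BB
B/II-3 ? I-1×I-2: bb|Bb|BB
⇒ B over [I-1,I-2,II-1,II-2,II-3]: 32 consistent
L/I-1 ? ·: Ll
L/I-2 un ·: ll
L/II-1 un I-1×I-2: ll
L/II-2 ? I-1×I-2: ll|Ll
L/II-3 aff I-1×I-2: Ll
⇒ L over [I-1,I-2,II-1,II-2,II-3]: 2 consistent

II-3 ∈ {AA BB Ll, AA Bb Ll, AA bb Ll, Aa BB Ll, Aa Bb Ll, Aa bb Ll}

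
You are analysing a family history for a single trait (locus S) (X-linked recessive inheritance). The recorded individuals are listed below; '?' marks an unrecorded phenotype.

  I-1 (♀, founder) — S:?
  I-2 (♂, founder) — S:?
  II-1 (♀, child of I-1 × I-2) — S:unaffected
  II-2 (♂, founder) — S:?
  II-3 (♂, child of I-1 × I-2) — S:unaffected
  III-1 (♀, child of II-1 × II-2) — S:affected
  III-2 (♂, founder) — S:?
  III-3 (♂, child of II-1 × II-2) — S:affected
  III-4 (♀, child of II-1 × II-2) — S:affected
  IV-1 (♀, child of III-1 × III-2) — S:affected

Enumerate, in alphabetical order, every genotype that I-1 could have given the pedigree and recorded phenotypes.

I-1 ∈ {X^SX^S, X^SX^s}

S/I-1 ? ·: X^SX^S|X^SX^s
S/I-2 ? ·: X^SY|X^sY
S/II-1 un I-1×I-2: X^SX^s
S/II-2 ? ·: X^sY
S/II-3 un I-1×I-2: X^SY
S/III-1 aff II-1×II-2: X^sX^s
S/III-2 ? ·: X^sY
S/III-3 aff II-1×II-2: X^sY
S/III-4 aff II-1×II-2: X^sX^s
S/IV-1 aff III-1×III-2: X^sX^s
⇒ S over [I-1,I-2,II-1,II-2,II-3,III-1,III-2,III-3,III-4,IV-1]: 3 consistent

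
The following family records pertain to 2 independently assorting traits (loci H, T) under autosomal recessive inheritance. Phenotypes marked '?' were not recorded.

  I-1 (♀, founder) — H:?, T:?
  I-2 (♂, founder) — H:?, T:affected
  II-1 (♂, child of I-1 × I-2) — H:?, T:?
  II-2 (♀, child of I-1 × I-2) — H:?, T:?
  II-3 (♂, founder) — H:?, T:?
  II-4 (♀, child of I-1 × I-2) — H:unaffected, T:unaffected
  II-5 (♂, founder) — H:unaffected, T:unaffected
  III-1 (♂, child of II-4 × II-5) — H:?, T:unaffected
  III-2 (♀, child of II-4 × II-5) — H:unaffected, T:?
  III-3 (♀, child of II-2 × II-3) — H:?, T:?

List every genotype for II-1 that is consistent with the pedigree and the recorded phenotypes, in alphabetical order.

II-1 ∈ {HH Tt, HH tt, Hh Tt, Hh tt, hh Tt, hh tt}

H/I-1 ? ·: HH|Hh|hh
H/I-2 ? ·: HH|Hh|hh
H/II-1 ? I-1×I-2: HH|Hh|hh
H/II-2 ? I-1×I-2: HH|Hh|hh
H/II-3 ? ·: HH|Hh|hh
H/II-4 un I-1×I-2: HH|Hh
H/II-5 un ·: HH|Hh
H/III-1 ? II-4×II-5: HH|Hh|hh
H/III-2 un II-4×II-5: HH|Hh
H/III-3 ? II-2×II-3: HH|Hh|hh
⇒ H over [I-1,I-2,II-1,II-2,II-3,II-4,II-5,III-1,III-2,III-3]: 1935 consistent
T/I-1 ? ·: TT|Tt
T/I-2 aff ·: tt
T/II-1 ? I-1×I-2: Tt|tt
T/II-2 ? I-1×I-2: Tt|tt
T/II-3 ? ·: TT|Tt|tt
T/II-4 un I-1×I-2: Tt
T/II-5 un ·: TT|Tt
T/III-1 un II-4×II-5: TT|Tt
T/III-2 ? II-4×II-5: TT|Tt|tt
T/III-3 ? II-2×II-3: TT|Tt|tt
⇒ T over [I-1,I-2,II-1,II-2,II-3,II-4,II-5,III-1,III-2,III-3]: 290 consistent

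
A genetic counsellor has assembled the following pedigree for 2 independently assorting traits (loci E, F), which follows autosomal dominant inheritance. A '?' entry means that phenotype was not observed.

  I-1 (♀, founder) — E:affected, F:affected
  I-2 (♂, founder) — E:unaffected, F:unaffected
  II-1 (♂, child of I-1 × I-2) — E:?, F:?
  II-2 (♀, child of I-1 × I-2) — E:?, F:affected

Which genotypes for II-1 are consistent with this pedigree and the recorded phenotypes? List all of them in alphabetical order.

II-1 ∈ {Ee Ff, Ee ff, ee Ff, ee ff}

E/I-1 aff ·: Ee|EE
E/I-2 un ·: ee
E/II-1 ? I-1×I-2: ee|Ee
E/II-2 ? I-1×I-2: ee|Ee
⇒ E over [I-1,I-2,II-1,II-2]: 5 consistent
F/I-1 aff ·: Ff|FF
F/I-2 un ·: ff
F/II-1 ? I-1×I-2: ff|Ff
F/II-2 aff I-1×I-2: Ff
⇒ F over [I-1,I-2,II-1,II-2]: 3 consistent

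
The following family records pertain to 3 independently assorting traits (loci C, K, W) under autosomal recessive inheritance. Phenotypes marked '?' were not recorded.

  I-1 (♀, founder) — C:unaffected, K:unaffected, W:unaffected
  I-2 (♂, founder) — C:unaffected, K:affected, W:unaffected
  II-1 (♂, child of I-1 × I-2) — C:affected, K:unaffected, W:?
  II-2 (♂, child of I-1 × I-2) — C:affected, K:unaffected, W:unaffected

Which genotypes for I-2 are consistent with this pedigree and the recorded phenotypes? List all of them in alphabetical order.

I-2 ∈ {Cc kk WW, Cc kk Ww}

C/I-1 un ·: Cc
C/I-2 un ·: Cc
C/II-1 aff I-1×I-2: cc
C/II-2 aff I-1×I-2: cc
⇒ C over [I-1,I-2,II-1,II-2]: 1 consistent
K/I-1 un ·: KK|Kk
K/I-2 aff ·: kk
K/II-1 un I-1×I-2: Kk
K/II-2 un I-1×I-2: Kk
⇒ K over [I-1,I-2,II-1,II-2]: 2 consistent
W/I-1 un ·: WW|Ww
W/I-2 un ·: WW|Ww
W/II-1 ? I-1×I-2: WW|Ww|ww
W/II-2 un I-1×I-2: WW|Ww
⇒ W over [I-1,I-2,II-1,II-2]: 15 consistent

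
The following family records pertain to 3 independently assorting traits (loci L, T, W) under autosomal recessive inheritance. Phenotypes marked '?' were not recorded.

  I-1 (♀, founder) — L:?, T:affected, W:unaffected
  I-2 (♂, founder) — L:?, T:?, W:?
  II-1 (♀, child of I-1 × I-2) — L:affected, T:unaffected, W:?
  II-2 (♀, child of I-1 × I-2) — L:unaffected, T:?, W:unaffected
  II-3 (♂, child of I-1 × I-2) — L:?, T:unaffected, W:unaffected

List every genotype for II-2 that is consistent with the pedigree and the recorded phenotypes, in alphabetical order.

L/I-1 ? ·: Ll|ll
L/I-2 ? ·: Ll|ll
L/II-1 aff I-1×I-2: ll
L/II-2 un I-1×I-2: LL|Ll
L/II-3 ? I-1×I-2: LL|Ll|ll
⇒ L over [I-1,I-2,II-1,II-2,II-3]: 10 consistent
T/I-1 aff ·: tt
T/I-2 ? ·: TT|Tt
T/II-1 un I-1×I-2: Tt
T/II-2 ? I-1×I-2: Tt|tt
T/II-3 un I-1×I-2: Tt
⇒ T over [I-1,I-2,II-1,II-2,II-3]: 3 consistent
W/I-1 un ·: WW|Ww
W/I-2 ? ·: WW|Ww|ww
W/II-1 ? I-1×I-2: WW|Ww|ww
W/II-2 un I-1×I-2: WW|Ww
W/II-3 un I-1×I-2: WW|Ww
⇒ W over [I-1,I-2,II-1,II-2,II-3]: 32 consistent

II-2 ∈ {LL Tt WW, LL Tt Ww, LL tt WW, LL tt Ww, Ll Tt WW, Ll Tt Ww, Ll tt WW, Ll tt Ww}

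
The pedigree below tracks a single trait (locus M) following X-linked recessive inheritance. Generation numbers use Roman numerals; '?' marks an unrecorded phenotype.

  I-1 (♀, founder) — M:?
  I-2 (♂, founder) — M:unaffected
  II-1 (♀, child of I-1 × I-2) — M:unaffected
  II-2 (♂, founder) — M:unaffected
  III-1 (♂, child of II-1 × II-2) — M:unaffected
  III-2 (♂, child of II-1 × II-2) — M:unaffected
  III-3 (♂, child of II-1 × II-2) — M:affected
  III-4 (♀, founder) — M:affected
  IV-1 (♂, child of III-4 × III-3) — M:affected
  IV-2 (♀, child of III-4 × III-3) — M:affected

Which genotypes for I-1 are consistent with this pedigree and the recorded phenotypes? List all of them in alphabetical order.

I-1 ∈ {X^MX^m, X^mX^m}

M/I-1 ? ·: X^MX^m|X^mX^m
M/I-2 un ·: X^MY
M/II-1 un I-1×I-2: X^MX^m
M/II-2 un ·: X^MY
M/III-1 un II-1×II-2: X^MY
M/III-2 un II-1×II-2: X^MY
M/III-3 aff II-1×II-2: X^mY
M/III-4 aff ·: X^mX^m
M/IV-1 aff III-4×III-3: X^mY
M/IV-2 aff III-4×III-3: X^mX^m
⇒ M over [I-1,I-2,II-1,II-2,III-1,III-2,III-3,III-4,IV-1,IV-2]: 2 consistent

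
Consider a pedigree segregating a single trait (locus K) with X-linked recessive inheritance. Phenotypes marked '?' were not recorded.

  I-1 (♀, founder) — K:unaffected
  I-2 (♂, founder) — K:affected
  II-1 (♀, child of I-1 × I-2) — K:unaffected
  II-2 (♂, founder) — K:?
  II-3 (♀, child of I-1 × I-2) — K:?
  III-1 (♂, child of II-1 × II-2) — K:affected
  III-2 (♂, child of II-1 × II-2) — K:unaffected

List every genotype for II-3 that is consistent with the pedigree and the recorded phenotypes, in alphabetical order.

II-3 ∈ {X^KX^k, X^kX^k}

K/I-1 un ·: X^KX^K|X^KX^k
K/I-2 aff ·: X^kY
K/II-1 un I-1×I-2: X^KX^k
K/II-2 ? ·: X^KY|X^kY
K/II-3 ? I-1×I-2: X^KX^k|X^kX^k
K/III-1 aff II-1×II-2: X^kY
K/III-2 un II-1×II-2: X^KY
⇒ K over [I-1,I-2,II-1,II-2,II-3,III-1,III-2]: 6 consistent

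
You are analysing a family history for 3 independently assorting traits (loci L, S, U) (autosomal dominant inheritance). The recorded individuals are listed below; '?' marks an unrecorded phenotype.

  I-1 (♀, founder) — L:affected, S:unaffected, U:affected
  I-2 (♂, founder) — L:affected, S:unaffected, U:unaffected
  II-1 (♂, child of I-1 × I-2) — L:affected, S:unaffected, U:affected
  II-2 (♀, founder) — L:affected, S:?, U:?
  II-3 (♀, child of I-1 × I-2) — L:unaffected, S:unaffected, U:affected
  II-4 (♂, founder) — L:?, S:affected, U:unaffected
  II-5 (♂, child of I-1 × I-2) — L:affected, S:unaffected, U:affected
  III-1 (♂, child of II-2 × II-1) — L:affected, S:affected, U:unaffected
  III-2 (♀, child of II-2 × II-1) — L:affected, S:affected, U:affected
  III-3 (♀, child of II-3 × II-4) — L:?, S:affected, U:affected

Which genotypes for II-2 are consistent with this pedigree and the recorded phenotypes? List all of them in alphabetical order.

II-2 ∈ {LL SS Uu, LL SS uu, LL Ss Uu, LL Ss uu, Ll SS Uu, Ll SS uu, Ll Ss Uu, Ll Ss uu}

L/I-1 aff ·: Ll
L/I-2 aff ·: Ll
L/II-1 aff I-1×I-2: Ll|LL
L/II-2 aff ·: Ll|LL
L/II-3 un I-1×I-2: ll
L/II-4 ? ·: ll|Ll|LL
L/II-5 aff I-1×I-2: Ll|LL
L/III-1 aff II-2×II-1: Ll|LL
L/III-2 aff II-2×II-1: Ll|LL
L/III-3 ? II-3×II-4: ll|Ll
⇒ L over [I-1,I-2,II-1,II-2,II-3,II-4,II-5,III-1,III-2,III-3]: 104 consistent
S/I-1 un ·: ss
S/I-2 un ·: ss
S/II-1 un I-1×I-2: ss
S/II-2 ? ·: Ss|SS
S/II-3 un I-1×I-2: ss
S/II-4 aff ·: Ss|SS
S/II-5 un I-1×I-2: ss
S/III-1 aff II-2×II-1: Ss
S/III-2 aff II-2×II-1: Ss
S/III-3 aff II-3×II-4: Ss
⇒ S over [I-1,I-2,II-1,II-2,II-3,II-4,II-5,III-1,III-2,III-3]: 4 consistent
U/I-1 aff ·: Uu|UU
U/I-2 un ·: uu
U/II-1 aff I-1×I-2: Uu
U/II-2 ? ·: uu|Uu
U/II-3 aff I-1×I-2: Uu
U/II-4 un ·: uu
U/II-5 aff I-1×I-2: Uu
U/III-1 un II-2×II-1: uu
U/III-2 aff II-2×II-1: Uu|UU
U/III-3 aff II-3×II-4: Uu
⇒ U over [I-1,I-2,II-1,II-2,II-3,II-4,II-5,III-1,III-2,III-3]: 6 consistent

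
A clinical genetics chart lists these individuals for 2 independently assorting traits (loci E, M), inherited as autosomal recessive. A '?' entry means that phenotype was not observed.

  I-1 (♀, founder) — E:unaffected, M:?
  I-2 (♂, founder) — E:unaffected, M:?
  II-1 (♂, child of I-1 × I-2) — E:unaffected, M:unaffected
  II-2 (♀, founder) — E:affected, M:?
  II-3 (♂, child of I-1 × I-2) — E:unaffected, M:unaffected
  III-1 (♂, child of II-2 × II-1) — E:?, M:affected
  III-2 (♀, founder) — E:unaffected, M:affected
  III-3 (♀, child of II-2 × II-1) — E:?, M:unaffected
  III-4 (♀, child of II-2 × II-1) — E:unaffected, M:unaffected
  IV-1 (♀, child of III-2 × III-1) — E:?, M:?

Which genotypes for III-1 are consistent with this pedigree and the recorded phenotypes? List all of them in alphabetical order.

III-1 ∈ {Ee mm, ee mm}

E/I-1 un ·: EE|Ee
E/I-2 un ·: EE|Ee
E/II-1 un I-1×I-2: EE|Ee
E/II-2 aff ·: ee
E/II-3 un I-1×I-2: EE|Ee
E/III-1 ? II-2×II-1: Ee|ee
E/III-2 un ·: EE|Ee
E/III-3 ? II-2×II-1: Ee|ee
E/III-4 un II-2×II-1: Ee
E/IV-1 ? III-2×III-1: EE|Ee|ee
⇒ E over [I-1,I-2,II-1,II-2,II-3,III-1,III-2,III-3,III-4,IV-1]: 131 consistent
M/I-1 ? ·: MM|Mm|mm
M/I-2 ? ·: MM|Mm|mm
M/II-1 un I-1×I-2: Mm
M/II-2 ? ·: Mm|mm
M/II-3 un I-1×I-2: MM|Mm
M/III-1 aff II-2×II-1: mm
M/III-2 aff ·: mm
M/III-3 un II-2×II-1: MM|Mm
M/III-4 un II-2×II-1: MM|Mm
M/IV-1 ? III-2×III-1: mm
⇒ M over [I-1,I-2,II-1,II-2,II-3,III-1,III-2,III-3,III-4,IV-1]: 50 consistent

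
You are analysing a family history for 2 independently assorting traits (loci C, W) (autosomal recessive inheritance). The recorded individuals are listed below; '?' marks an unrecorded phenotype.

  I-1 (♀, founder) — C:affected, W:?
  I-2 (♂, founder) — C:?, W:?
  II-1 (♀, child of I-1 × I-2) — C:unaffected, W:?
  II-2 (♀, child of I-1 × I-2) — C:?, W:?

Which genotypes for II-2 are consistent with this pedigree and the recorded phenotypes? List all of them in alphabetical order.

II-2 ∈ {Cc WW, Cc Ww, Cc ww, cc WW, cc Ww, cc ww}

C/I-1 aff ·: cc
C/I-2 ? ·: CC|Cc
C/II-1 un I-1×I-2: Cc
C/II-2 ? I-1×I-2: Cc|cc
⇒ C over [I-1,I-2,II-1,II-2]: 3 consistent
W/I-1 ? ·: WW|Ww|ww
W/I-2 ? ·: WW|Ww|ww
W/II-1 ? I-1×I-2: WW|Ww|ww
W/II-2 ? I-1×I-2: WW|Ww|ww
⇒ W over [I-1,I-2,II-1,II-2]: 29 consistent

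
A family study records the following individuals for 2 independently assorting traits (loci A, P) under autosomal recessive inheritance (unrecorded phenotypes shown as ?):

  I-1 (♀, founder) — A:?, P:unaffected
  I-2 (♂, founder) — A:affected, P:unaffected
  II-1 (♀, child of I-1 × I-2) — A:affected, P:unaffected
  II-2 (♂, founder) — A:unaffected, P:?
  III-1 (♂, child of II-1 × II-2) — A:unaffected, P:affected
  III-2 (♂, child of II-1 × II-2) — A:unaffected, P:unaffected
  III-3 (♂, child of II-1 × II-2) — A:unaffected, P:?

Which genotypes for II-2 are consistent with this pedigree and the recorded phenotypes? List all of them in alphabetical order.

II-2 ∈ {AA Pp, AA pp, Aa Pp, Aa pp}

A/I-1 ? ·: Aa|aa
A/I-2 aff ·: aa
A/II-1 aff I-1×I-2: aa
A/II-2 un ·: AA|Aa
A/III-1 un II-1×II-2: Aa
A/III-2 un II-1×II-2: Aa
A/III-3 un II-1×II-2: Aa
⇒ A over [I-1,I-2,II-1,II-2,III-1,III-2,III-3]: 4 consistent
P/I-1 un ·: PP|Pp
P/I-2 un ·: PP|Pp
P/II-1 un I-1×I-2: Pp
P/II-2 ? ·: Pp|pp
P/III-1 aff II-1×II-2: pp
P/III-2 un II-1×II-2: PP|Pp
P/III-3 ? II-1×II-2: PP|Pp|pp
⇒ P over [I-1,I-2,II-1,II-2,III-1,III-2,III-3]: 24 consistent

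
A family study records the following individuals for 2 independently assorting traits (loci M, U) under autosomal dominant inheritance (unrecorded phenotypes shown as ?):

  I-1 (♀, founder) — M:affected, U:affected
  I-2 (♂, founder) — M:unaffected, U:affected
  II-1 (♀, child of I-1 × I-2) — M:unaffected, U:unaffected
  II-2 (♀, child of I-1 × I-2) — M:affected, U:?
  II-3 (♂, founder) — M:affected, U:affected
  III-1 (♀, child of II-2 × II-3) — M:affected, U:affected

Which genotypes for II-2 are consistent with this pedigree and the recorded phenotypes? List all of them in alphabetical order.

II-2 ∈ {Mm UU, Mm Uu, Mm uu}

M/I-1 aff ·: Mm
M/I-2 un ·: mm
M/II-1 un I-1×I-2: mm
M/II-2 aff I-1×I-2: Mm
M/II-3 aff ·: Mm|MM
M/III-1 aff II-2×II-3: Mm|MM
⇒ M over [I-1,I-2,II-1,II-2,II-3,III-1]: 4 consistent
U/I-1 aff ·: Uu
U/I-2 aff ·: Uu
U/II-1 un I-1×I-2: uu
U/II-2 ? I-1×I-2: uu|Uu|UU
U/II-3 aff ·: Uu|UU
U/III-1 aff II-2×II-3: Uu|UU
⇒ U over [I-1,I-2,II-1,II-2,II-3,III-1]: 9 consistent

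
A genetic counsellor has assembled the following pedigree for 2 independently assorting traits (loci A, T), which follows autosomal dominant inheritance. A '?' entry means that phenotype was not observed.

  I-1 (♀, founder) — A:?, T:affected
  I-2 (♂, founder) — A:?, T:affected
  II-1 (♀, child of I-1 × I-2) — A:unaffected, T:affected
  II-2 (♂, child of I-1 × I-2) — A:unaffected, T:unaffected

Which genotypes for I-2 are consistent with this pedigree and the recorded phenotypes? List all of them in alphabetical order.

I-2 ∈ {Aa Tt, aa Tt}

A/I-1 ? ·: aa|Aa
A/I-2 ? ·: aa|Aa
A/II-1 un I-1×I-2: aa
A/II-2 un I-1×I-2: aa
⇒ A over [I-1,I-2,II-1,II-2]: 4 consistent
T/I-1 aff ·: Tt
T/I-2 aff ·: Tt
T/II-1 aff I-1×I-2: Tt|TT
T/II-2 un I-1×I-2: tt
⇒ T over [I-1,I-2,II-1,II-2]: 2 consistent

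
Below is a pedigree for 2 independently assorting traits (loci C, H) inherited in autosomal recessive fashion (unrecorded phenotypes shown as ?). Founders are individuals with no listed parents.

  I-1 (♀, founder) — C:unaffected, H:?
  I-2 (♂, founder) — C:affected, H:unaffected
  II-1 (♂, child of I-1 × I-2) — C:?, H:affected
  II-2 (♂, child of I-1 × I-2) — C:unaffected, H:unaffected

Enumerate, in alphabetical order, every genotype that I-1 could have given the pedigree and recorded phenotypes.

I-1 ∈ {CC Hh, CC hh, Cc Hh, Cc hh}

C/I-1 un ·: CC|Cc
C/I-2 aff ·: cc
C/II-1 ? I-1×I-2: Cc|cc
C/II-2 un I-1×I-2: Cc
⇒ C over [I-1,I-2,II-1,II-2]: 3 consistent
H/I-1 ? ·: Hh|hh
H/I-2 un ·: Hh
H/II-1 aff I-1×I-2: hh
H/II-2 un I-1×I-2: HH|Hh
⇒ H over [I-1,I-2,II-1,II-2]: 3 consistent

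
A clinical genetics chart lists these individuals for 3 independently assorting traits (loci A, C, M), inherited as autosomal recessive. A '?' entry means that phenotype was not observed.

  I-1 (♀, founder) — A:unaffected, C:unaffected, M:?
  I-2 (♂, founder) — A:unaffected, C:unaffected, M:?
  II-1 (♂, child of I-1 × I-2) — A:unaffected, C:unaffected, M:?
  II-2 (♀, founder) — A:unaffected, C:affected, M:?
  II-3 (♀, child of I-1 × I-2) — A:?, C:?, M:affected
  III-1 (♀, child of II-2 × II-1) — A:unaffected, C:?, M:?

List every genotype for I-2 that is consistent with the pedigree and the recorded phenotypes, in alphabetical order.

A/I-1 un ·: AA|Aa
A/I-2 un ·: AA|Aa
A/II-1 un I-1×I-2: AA|Aa
A/II-2 un ·: AA|Aa
A/II-3 ? I-1×I-2: AA|Aa|aa
A/III-1 un II-2×II-1: AA|Aa
⇒ A over [I-1,I-2,II-1,II-2,II-3,III-1]: 52 consistent
C/I-1 un ·: CC|Cc
C/I-2 un ·: CC|Cc
C/II-1 un I-1×I-2: CC|Cc
C/II-2 aff ·: cc
C/II-3 ? I-1×I-2: CC|Cc|cc
C/III-1 ? II-2×II-1: Cc|cc
⇒ C over [I-1,I-2,II-1,II-2,II-3,III-1]: 22 consistent
M/I-1 ? ·: Mm|mm
M/I-2 ? ·: Mm|mm
M/II-1 ? I-1×I-2: MM|Mm|mm
M/II-2 ? ·: MM|Mm|mm
M/II-3 aff I-1×I-2: mm
M/III-1 ? II-2×II-1: MM|Mm|mm
⇒ M over [I-1,I-2,II-1,II-2,II-3,III-1]: 41 consistent

I-2 ∈ {AA CC Mm, AA CC mm, AA Cc Mm, AA Cc mm, Aa CC Mm, Aa CC mm, Aa Cc Mm, Aa Cc mm}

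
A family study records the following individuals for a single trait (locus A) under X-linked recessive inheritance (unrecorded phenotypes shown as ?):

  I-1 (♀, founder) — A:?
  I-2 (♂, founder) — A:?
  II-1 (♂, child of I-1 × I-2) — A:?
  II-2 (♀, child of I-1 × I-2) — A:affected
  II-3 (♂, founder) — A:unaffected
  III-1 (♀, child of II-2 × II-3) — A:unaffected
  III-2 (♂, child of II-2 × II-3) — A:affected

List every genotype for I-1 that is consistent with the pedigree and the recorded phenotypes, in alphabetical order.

A/I-1 ? ·: X^AX^a|X^aX^a
A/I-2 ? ·: X^aY
A/II-1 ? I-1×I-2: X^AY|X^aY
A/II-2 aff I-1×I-2: X^aX^a
A/II-3 un ·: X^AY
A/III-1 un II-2×II-3: X^AX^a
A/III-2 aff II-2×II-3: X^aY
⇒ A over [I-1,I-2,II-1,II-2,II-3,III-1,III-2]: 3 consistent

I-1 ∈ {X^AX^a, X^aX^a}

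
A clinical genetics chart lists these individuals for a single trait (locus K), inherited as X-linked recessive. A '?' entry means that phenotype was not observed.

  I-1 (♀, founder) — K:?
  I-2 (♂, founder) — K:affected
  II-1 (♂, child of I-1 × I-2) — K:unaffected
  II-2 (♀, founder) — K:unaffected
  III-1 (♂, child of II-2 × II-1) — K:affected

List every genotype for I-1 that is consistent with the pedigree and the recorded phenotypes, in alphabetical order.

I-1 ∈ {X^KX^K, X^KX^k}

K/I-1 ? ·: X^KX^K|X^KX^k
K/I-2 aff ·: X^kY
K/II-1 un I-1×I-2: X^KY
K/II-2 un ·: X^KX^k
K/III-1 aff II-2×II-1: X^kY
⇒ K over [I-1,I-2,II-1,II-2,III-1]: 2 consistent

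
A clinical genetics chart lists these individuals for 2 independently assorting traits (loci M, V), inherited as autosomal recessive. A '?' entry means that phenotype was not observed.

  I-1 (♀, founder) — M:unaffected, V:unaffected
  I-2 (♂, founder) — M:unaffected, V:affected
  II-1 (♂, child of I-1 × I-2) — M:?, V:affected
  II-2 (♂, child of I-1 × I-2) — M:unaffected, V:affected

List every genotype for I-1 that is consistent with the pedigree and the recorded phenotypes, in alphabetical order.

I-1 ∈ {MM Vv, Mm Vv}

M/I-1 un ·: MM|Mm
M/I-2 un ·: MM|Mm
M/II-1 ? I-1×I-2: MM|Mm|mm
M/II-2 un I-1×I-2: MM|Mm
⇒ M over [I-1,I-2,II-1,II-2]: 15 consistent
V/I-1 un ·: Vv
V/I-2 aff ·: vv
V/II-1 aff I-1×I-2: vv
V/II-2 aff I-1×I-2: vv
⇒ V over [I-1,I-2,II-1,II-2]: 1 consistent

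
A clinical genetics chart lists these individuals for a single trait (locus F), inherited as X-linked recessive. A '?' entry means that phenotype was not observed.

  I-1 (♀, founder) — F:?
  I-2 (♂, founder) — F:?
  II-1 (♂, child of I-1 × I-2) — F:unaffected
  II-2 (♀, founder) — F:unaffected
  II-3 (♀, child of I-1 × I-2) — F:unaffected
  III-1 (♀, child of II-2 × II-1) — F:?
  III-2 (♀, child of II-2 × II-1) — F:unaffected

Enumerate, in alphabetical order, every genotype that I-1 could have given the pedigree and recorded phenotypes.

F/I-1 ? ·: X^FX^F|X^FX^f
F/I-2 ? ·: X^FY|X^fY
F/II-1 un I-1×I-2: X^FY
F/II-2 un ·: X^FX^F|X^FX^f
F/II-3 un I-1×I-2: X^FX^F|X^FX^f
F/III-1 ? II-2×II-1: X^FX^F|X^FX^f
F/III-2 un II-2×II-1: X^FX^F|X^FX^f
⇒ F over [I-1,I-2,II-1,II-2,II-3,III-1,III-2]: 25 consistent

I-1 ∈ {X^FX^F, X^FX^f}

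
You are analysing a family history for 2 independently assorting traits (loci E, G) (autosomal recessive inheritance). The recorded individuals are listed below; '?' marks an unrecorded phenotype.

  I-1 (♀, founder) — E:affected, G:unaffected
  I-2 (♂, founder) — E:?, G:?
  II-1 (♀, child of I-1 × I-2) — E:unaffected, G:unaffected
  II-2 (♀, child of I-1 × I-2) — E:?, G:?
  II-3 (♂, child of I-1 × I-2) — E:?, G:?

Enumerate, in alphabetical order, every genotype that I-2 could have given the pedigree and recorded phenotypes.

E/I-1 aff ·: ee
E/I-2 ? ·: EE|Ee
E/II-1 un I-1×I-2: Ee
E/II-2 ? I-1×I-2: Ee|ee
E/II-3 ? I-1×I-2: Ee|ee
⇒ E over [I-1,I-2,II-1,II-2,II-3]: 5 consistent
G/I-1 un ·: GG|Gg
G/I-2 ? ·: GG|Gg|gg
G/II-1 un I-1×I-2: GG|Gg
G/II-2 ? I-1×I-2: GG|Gg|gg
G/II-3 ? I-1×I-2: GG|Gg|gg
⇒ G over [I-1,I-2,II-1,II-2,II-3]: 40 consistent

I-2 ∈ {EE GG, EE Gg, EE gg, Ee GG, Ee Gg, Ee gg}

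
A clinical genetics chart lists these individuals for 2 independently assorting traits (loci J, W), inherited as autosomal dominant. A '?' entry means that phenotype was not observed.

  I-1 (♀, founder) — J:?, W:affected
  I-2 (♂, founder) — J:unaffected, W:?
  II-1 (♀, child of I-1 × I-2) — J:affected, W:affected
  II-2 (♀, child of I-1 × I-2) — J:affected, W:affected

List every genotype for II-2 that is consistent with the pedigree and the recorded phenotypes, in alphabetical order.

II-2 ∈ {Jj WW, Jj Ww}

J/I-1 ? ·: Jj|JJ
J/I-2 un ·: jj
J/II-1 aff I-1×I-2: Jj
J/II-2 aff I-1×I-2: Jj
⇒ J over [I-1,I-2,II-1,II-2]: 2 consistent
W/I-1 aff ·: Ww|WW
W/I-2 ? ·: ww|Ww|WW
W/II-1 aff I-1×I-2: Ww|WW
W/II-2 aff I-1×I-2: Ww|WW
⇒ W over [I-1,I-2,II-1,II-2]: 15 consistent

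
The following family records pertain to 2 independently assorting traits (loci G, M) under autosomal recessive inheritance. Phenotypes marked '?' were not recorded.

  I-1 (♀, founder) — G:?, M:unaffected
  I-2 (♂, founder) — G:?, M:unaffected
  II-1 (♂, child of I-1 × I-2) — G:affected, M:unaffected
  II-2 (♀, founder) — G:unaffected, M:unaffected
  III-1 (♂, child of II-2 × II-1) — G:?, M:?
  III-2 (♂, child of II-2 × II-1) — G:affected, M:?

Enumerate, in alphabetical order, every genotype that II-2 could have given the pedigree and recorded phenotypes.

G/I-1 ? ·: Gg|gg
G/I-2 ? ·: Gg|gg
G/II-1 aff I-1×I-2: gg
G/II-2 un ·: Gg
G/III-1 ? II-2×II-1: Gg|gg
G/III-2 aff II-2×II-1: gg
⇒ G over [I-1,I-2,II-1,II-2,III-1,III-2]: 8 consistent
M/I-1 un ·: MM|Mm
M/I-2 un ·: MM|Mm
M/II-1 un I-1×I-2: MM|Mm
M/II-2 un ·: MM|Mm
M/III-1 ? II-2×II-1: MM|Mm|mm
M/III-2 ? II-2×II-1: MM|Mm|mm
⇒ M over [I-1,I-2,II-1,II-2,III-1,III-2]: 59 consistent

II-2 ∈ {Gg MM, Gg Mm}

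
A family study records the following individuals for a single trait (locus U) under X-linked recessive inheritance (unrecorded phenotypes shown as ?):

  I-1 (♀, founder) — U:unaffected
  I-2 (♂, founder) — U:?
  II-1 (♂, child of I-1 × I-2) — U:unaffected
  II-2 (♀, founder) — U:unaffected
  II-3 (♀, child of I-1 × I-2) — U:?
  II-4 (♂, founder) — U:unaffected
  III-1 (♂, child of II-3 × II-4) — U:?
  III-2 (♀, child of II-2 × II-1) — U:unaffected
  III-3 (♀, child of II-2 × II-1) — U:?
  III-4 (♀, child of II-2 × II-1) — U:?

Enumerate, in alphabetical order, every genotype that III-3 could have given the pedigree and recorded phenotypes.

U/I-1 un ·: X^UX^U|X^UX^u
U/I-2 ? ·: X^UY|X^uY
U/II-1 un I-1×I-2: X^UY
U/II-2 un ·: X^UX^U|X^UX^u
U/II-3 ? I-1×I-2: X^UX^U|X^UX^u|X^uX^u
U/II-4 un ·: X^UY
U/III-1 ? II-3×II-4: X^UY|X^uY
U/III-2 un II-2×II-1: X^UX^U|X^UX^u
U/III-3 ? II-2×II-1: X^UX^U|X^UX^u
U/III-4 ? II-2×II-1: X^UX^U|X^UX^u
⇒ U over [I-1,I-2,II-1,II-2,II-3,II-4,III-1,III-2,III-3,III-4]: 81 consistent

III-3 ∈ {X^UX^U, X^UX^u}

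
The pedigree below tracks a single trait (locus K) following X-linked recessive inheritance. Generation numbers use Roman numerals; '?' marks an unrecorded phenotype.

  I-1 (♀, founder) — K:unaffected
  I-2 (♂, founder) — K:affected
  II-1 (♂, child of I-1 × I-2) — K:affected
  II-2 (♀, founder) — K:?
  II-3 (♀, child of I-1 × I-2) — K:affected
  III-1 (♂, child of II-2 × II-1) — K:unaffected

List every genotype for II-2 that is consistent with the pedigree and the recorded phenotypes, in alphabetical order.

II-2 ∈ {X^KX^K, X^KX^k}

K/I-1 un ·: X^KX^k
K/I-2 aff ·: X^kY
K/II-1 aff I-1×I-2: X^kY
K/II-2 ? ·: X^KX^K|X^KX^k
K/II-3 aff I-1×I-2: X^kX^k
K/III-1 un II-2×II-1: X^KY
⇒ K over [I-1,I-2,II-1,II-2,II-3,III-1]: 2 consistent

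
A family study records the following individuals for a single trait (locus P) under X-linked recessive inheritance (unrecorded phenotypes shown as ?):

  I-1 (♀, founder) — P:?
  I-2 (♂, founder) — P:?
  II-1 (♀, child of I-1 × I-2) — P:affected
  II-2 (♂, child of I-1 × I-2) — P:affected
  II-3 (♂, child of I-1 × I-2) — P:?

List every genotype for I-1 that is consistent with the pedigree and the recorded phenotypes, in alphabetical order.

P/I-1 ? ·: X^PX^p|X^pX^p
P/I-2 ? ·: X^pY
P/II-1 aff I-1×I-2: X^pX^p
P/II-2 aff I-1×I-2: X^pY
P/II-3 ? I-1×I-2: X^PY|X^pY
⇒ P over [I-1,I-2,II-1,II-2,II-3]: 3 consistent

I-1 ∈ {X^PX^p, X^pX^p}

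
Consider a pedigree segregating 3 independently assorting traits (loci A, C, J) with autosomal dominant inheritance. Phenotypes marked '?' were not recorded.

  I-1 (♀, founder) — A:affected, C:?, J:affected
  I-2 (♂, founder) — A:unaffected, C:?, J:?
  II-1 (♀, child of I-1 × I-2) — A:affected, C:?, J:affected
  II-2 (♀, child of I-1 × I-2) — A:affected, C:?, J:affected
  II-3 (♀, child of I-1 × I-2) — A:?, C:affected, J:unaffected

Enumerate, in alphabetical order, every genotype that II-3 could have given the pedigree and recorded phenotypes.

A/I-1 aff ·: Aa|AA
A/I-2 un ·: aa
A/II-1 aff I-1×I-2: Aa
A/II-2 aff I-1×I-2: Aa
A/II-3 ? I-1×I-2: aa|Aa
⇒ A over [I-1,I-2,II-1,II-2,II-3]: 3 consistent
C/I-1 ? ·: cc|Cc|CC
C/I-2 ? ·: cc|Cc|CC
C/II-1 ? I-1×I-2: cc|Cc|CC
C/II-2 ? I-1×I-2: cc|Cc|CC
C/II-3 aff I-1×I-2: Cc|CC
⇒ C over [I-1,I-2,II-1,II-2,II-3]: 45 consistent
J/I-1 aff ·: Jj
J/I-2 ? ·: jj|Jj
J/II-1 aff I-1×I-2: Jj|JJ
J/II-2 aff I-1×I-2: Jj|JJ
J/II-3 un I-1×I-2: jj
⇒ J over [I-1,I-2,II-1,II-2,II-3]: 5 consistent

II-3 ∈ {Aa CC jj, Aa Cc jj, aa CC jj, aa Cc jj}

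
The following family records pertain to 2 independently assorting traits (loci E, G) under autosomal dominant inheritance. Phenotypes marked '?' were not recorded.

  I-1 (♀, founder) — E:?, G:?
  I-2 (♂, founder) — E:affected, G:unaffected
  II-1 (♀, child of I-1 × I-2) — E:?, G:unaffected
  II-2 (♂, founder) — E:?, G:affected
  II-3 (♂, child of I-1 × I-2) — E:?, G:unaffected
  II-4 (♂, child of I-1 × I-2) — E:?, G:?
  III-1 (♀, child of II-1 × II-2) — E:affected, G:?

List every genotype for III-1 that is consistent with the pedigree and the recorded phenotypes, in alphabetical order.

III-1 ∈ {EE Gg, EE gg, Ee Gg, Ee gg}

E/I-1 ? ·: ee|Ee|EE
E/I-2 aff ·: Ee|EE
E/II-1 ? I-1×I-2: ee|Ee|EE
E/II-2 ? ·: ee|Ee|EE
E/II-3 ? I-1×I-2: ee|Ee|EE
E/II-4 ? I-1×I-2: ee|Ee|EE
E/III-1 aff II-1×II-2: Ee|EE
⇒ E over [I-1,I-2,II-1,II-2,II-3,II-4,III-1]: 208 consistent
G/I-1 ? ·: gg|Gg
G/I-2 un ·: gg
G/II-1 un I-1×I-2: gg
G/II-2 aff ·: Gg|GG
G/II-3 un I-1×I-2: gg
G/II-4 ? I-1×I-2: gg|Gg
G/III-1 ? II-1×II-2: gg|Gg
⇒ G over [I-1,I-2,II-1,II-2,II-3,II-4,III-1]: 9 consistent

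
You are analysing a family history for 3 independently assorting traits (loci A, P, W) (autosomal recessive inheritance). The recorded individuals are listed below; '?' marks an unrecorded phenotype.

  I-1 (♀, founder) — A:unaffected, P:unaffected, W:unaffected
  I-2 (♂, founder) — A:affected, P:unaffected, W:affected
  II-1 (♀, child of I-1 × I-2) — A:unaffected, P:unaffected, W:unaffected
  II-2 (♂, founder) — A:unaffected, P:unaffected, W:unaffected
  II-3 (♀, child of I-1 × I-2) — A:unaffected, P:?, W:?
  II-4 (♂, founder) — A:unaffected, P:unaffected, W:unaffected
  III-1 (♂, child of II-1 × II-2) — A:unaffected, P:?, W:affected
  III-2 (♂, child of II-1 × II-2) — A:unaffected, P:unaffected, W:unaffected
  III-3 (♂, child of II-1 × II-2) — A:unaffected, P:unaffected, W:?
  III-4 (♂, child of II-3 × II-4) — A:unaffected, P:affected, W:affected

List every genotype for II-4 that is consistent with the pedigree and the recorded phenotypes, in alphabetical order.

II-4 ∈ {AA Pp Ww, Aa Pp Ww}

A/I-1 un ·: AA|Aa
A/I-2 aff ·: aa
A/II-1 un I-1×I-2: Aa
A/II-2 un ·: AA|Aa
A/II-3 un I-1×I-2: Aa
A/II-4 un ·: AA|Aa
A/III-1 un II-1×II-2: AA|Aa
A/III-2 un II-1×II-2: AA|Aa
A/III-3 un II-1×II-2: AA|Aa
A/III-4 un II-3×II-4: AA|Aa
⇒ A over [I-1,I-2,II-1,II-2,II-3,II-4,III-1,III-2,III-3,III-4]: 128 consistent
P/I-1 un ·: PP|Pp
P/I-2 un ·: PP|Pp
P/II-1 un I-1×I-2: PP|Pp
P/II-2 un ·: PP|Pp
P/II-3 ? I-1×I-2: Pp|pp
P/II-4 un ·: Pp
P/III-1 ? II-1×II-2: PP|Pp|pp
P/III-2 un II-1×II-2: PP|Pp
P/III-3 un II-1×II-2: PP|Pp
P/III-4 aff II-3×II-4: pp
⇒ P over [I-1,I-2,II-1,II-2,II-3,II-4,III-1,III-2,III-3,III-4]: 116 consistent
W/I-1 un ·: WW|Ww
W/I-2 aff ·: ww
W/II-1 un I-1×I-2: Ww
W/II-2 un ·: Ww
W/II-3 ? I-1×I-2: Ww|ww
W/II-4 un ·: Ww
W/III-1 aff II-1×II-2: ww
W/III-2 un II-1×II-2: WW|Ww
W/III-3 ? II-1×II-2: WW|Ww|ww
W/III-4 aff II-3×II-4: ww
⇒ W over [I-1,I-2,II-1,II-2,II-3,II-4,III-1,III-2,III-3,III-4]: 18 consistent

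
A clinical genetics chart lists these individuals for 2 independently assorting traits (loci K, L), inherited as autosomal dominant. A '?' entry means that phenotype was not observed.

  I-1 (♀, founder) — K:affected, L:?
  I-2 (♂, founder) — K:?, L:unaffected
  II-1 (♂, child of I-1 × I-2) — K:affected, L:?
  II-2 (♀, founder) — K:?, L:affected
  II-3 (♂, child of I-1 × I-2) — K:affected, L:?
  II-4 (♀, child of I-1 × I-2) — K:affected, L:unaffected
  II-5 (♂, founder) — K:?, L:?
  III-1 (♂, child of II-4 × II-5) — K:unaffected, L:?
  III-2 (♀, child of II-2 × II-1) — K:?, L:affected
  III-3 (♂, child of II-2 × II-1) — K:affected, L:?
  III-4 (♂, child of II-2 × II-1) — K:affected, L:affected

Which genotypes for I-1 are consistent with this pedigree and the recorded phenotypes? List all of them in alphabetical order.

I-1 ∈ {KK Ll, KK ll, Kk Ll, Kk ll}

K/I-1 aff ·: Kk|KK
K/I-2 ? ·: kk|Kk|KK
K/II-1 aff I-1×I-2: Kk|KK
K/II-2 ? ·: kk|Kk|KK
K/II-3 aff I-1×I-2: Kk|KK
K/II-4 aff I-1×I-2: Kk
K/II-5 ? ·: kk|Kk
K/III-1 un II-4×II-5: kk
K/III-2 ? II-2×II-1: kk|Kk|KK
K/III-3 aff II-2×II-1: Kk|KK
K/III-4 aff II-2×II-1: Kk|KK
⇒ K over [I-1,I-2,II-1,II-2,II-3,II-4,II-5,III-1,III-2,III-3,III-4]: 472 consistent
L/I-1 ? ·: ll|Ll
L/I-2 un ·: ll
L/II-1 ? I-1×I-2: ll|Ll
L/II-2 aff ·: Ll|LL
L/II-3 ? I-1×I-2: ll|Ll
L/II-4 un I-1×I-2: ll
L/II-5 ? ·: ll|Ll|LL
L/III-1 ? II-4×II-5: ll|Ll
L/III-2 aff II-2×II-1: Ll|LL
L/III-3 ? II-2×II-1: ll|Ll|LL
L/III-4 aff II-2×II-1: Ll|LL
⇒ L over [I-1,I-2,II-1,II-2,II-3,II-4,II-5,III-1,III-2,III-3,III-4]: 196 consistent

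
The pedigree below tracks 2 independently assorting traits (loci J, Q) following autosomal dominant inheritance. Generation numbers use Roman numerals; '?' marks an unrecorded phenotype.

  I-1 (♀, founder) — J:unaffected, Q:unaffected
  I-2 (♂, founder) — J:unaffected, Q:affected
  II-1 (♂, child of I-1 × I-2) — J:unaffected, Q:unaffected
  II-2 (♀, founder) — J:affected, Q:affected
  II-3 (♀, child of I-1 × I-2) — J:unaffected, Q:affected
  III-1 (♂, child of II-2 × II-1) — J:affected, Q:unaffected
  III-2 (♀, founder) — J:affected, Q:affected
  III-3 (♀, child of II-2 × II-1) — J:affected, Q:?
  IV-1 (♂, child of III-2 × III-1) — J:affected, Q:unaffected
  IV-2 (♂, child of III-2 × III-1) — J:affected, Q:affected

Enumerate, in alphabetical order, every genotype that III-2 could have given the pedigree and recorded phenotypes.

J/I-1 un ·: jj
J/I-2 un ·: jj
J/II-1 un I-1×I-2: jj
J/II-2 aff ·: Jj|JJ
J/II-3 un I-1×I-2: jj
J/III-1 aff II-2×II-1: Jj
J/III-2 aff ·: Jj|JJ
J/III-3 aff II-2×II-1: Jj
J/IV-1 aff III-2×III-1: Jj|JJ
J/IV-2 aff III-2×III-1: Jj|JJ
⇒ J over [I-1,I-2,II-1,II-2,II-3,III-1,III-2,III-3,IV-1,IV-2]: 16 consistent
Q/I-1 un ·: qq
Q/I-2 aff ·: Qq
Q/II-1 un I-1×I-2: qq
Q/II-2 aff ·: Qq
Q/II-3 aff I-1×I-2: Qq
Q/III-1 un II-2×II-1: qq
Q/III-2 aff ·: Qq
Q/III-3 ? II-2×II-1: qq|Qq
Q/IV-1 un III-2×III-1: qq
Q/IV-2 aff III-2×III-1: Qq
⇒ Q over [I-1,I-2,II-1,II-2,II-3,III-1,III-2,III-3,IV-1,IV-2]: 2 consistent

III-2 ∈ {JJ Qq, Jj Qq}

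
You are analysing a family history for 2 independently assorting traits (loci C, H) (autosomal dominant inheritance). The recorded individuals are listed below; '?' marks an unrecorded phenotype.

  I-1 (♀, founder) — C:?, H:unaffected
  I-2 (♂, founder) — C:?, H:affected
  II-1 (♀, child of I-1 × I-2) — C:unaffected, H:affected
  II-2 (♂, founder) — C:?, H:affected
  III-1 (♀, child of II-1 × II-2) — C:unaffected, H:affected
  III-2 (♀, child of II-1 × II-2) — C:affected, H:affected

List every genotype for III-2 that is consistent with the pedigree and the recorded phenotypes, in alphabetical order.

C/I-1 ? ·: cc|Cc
C/I-2 ? ·: cc|Cc
C/II-1 un I-1×I-2: cc
C/II-2 ? ·: Cc
C/III-1 un II-1×II-2: cc
C/III-2 aff II-1×II-2: Cc
⇒ C over [I-1,I-2,II-1,II-2,III-1,III-2]: 4 consistent
H/I-1 un ·: hh
H/I-2 aff ·: Hh|HH
H/II-1 aff I-1×I-2: Hh
H/II-2 aff ·: Hh|HH
H/III-1 aff II-1×II-2: Hh|HH
H/III-2 aff II-1×II-2: Hh|HH
⇒ H over [I-1,I-2,II-1,II-2,III-1,III-2]: 16 consistent

III-2 ∈ {Cc HH, Cc Hh}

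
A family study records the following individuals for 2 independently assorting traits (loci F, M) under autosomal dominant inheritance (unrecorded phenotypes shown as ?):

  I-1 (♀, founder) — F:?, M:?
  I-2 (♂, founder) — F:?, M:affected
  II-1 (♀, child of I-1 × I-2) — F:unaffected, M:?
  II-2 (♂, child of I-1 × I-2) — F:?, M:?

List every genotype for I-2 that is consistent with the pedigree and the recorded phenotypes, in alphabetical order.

F/I-1 ? ·: ff|Ff
F/I-2 ? ·: ff|Ff
F/II-1 un I-1×I-2: ff
F/II-2 ? I-1×I-2: ff|Ff|FF
⇒ F over [I-1,I-2,II-1,II-2]: 8 consistent
M/I-1 ? ·: mm|Mm|MM
M/I-2 aff ·: Mm|MM
M/II-1 ? I-1×I-2: mm|Mm|MM
M/II-2 ? I-1×I-2: mm|Mm|MM
⇒ M over [I-1,I-2,II-1,II-2]: 23 consistent

I-2 ∈ {Ff MM, Ff Mm, ff MM, ff Mm}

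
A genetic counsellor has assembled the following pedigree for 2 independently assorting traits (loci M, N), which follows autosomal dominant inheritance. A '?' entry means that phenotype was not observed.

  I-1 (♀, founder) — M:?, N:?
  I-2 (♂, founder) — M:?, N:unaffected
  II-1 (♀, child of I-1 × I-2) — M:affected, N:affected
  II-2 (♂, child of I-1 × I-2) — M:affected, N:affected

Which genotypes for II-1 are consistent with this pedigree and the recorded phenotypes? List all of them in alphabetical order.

II-1 ∈ {MM Nn, Mm Nn}

M/I-1 ? ·: mm|Mm|MM
M/I-2 ? ·: mm|Mm|MM
M/II-1 aff I-1×I-2: Mm|MM
M/II-2 aff I-1×I-2: Mm|MM
⇒ M over [I-1,I-2,II-1,II-2]: 17 consistent
N/I-1 ? ·: Nn|NN
N/I-2 un ·: nn
N/II-1 aff I-1×I-2: Nn
N/II-2 aff I-1×I-2: Nn
⇒ N over [I-1,I-2,II-1,II-2]: 2 consistent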